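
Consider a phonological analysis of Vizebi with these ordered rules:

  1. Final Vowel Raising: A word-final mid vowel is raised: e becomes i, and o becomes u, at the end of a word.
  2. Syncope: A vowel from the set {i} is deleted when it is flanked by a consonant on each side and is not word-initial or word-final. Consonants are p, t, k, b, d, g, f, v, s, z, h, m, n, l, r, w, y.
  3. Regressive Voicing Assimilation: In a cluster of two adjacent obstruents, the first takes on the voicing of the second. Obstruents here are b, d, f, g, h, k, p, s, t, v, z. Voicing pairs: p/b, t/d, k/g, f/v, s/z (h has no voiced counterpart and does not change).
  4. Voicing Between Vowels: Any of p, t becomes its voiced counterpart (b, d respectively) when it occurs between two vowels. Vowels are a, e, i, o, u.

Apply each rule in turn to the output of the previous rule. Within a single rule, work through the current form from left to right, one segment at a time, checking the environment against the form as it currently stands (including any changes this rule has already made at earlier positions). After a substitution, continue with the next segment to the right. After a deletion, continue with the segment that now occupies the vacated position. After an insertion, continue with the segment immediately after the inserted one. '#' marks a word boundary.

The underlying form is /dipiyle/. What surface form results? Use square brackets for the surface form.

1 Final Vowel Raising: [dipiyle] → [dipiyli]
2 Syncope: [dipiyli] → [dpyli]
3 Regressive Voicing Assimilation: [dpyli] → [tpyli]
4 Voicing Between Vowels: no change — [tpyli]

[tpyli]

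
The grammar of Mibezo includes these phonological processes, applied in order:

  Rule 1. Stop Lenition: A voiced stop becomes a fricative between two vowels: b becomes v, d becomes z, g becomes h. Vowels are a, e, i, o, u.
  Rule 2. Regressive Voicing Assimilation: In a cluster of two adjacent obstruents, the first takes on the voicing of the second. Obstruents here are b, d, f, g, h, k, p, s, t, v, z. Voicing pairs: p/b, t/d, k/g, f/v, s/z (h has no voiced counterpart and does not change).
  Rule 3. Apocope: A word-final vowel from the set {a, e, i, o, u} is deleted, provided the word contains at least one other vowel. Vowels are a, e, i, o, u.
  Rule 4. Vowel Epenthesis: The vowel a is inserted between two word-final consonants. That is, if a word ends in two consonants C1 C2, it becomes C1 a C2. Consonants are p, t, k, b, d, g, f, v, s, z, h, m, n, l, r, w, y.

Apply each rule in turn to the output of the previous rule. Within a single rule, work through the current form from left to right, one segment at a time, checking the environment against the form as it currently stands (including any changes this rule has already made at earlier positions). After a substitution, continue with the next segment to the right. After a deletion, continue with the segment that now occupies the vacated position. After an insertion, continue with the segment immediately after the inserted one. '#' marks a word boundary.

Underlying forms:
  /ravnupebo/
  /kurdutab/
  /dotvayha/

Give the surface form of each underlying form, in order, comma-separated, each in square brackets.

/ravnupebo/:
  Rule 1 Stop Lenition: [ravnupebo] → [ravnupevo]
  Rule 2 Regressive Voicing Assimilation: no change — [ravnupevo]
  Rule 3 Apocope: [ravnupevo] → [ravnupev]
  Rule 4 Vowel Epenthesis: no change — [ravnupev]
/kurdutab/:
  Rule 1 Stop Lenition: no change — [kurdutab]
  Rule 2 Regressive Voicing Assimilation: no change — [kurdutab]
  Rule 3 Apocope: no change — [kurdutab]
  Rule 4 Vowel Epenthesis: no change — [kurdutab]
/dotvayha/:
  Rule 1 Stop Lenition: no change — [dotvayha]
  Rule 2 Regressive Voicing Assimilation: [dotvayha] → [dodvayha]
  Rule 3 Apocope: [dodvayha] → [dodvayh]
  Rule 4 Vowel Epenthesis: [dodvayh] → [dodvayah]

[ravnupev], [kurdutab], [dodvayah]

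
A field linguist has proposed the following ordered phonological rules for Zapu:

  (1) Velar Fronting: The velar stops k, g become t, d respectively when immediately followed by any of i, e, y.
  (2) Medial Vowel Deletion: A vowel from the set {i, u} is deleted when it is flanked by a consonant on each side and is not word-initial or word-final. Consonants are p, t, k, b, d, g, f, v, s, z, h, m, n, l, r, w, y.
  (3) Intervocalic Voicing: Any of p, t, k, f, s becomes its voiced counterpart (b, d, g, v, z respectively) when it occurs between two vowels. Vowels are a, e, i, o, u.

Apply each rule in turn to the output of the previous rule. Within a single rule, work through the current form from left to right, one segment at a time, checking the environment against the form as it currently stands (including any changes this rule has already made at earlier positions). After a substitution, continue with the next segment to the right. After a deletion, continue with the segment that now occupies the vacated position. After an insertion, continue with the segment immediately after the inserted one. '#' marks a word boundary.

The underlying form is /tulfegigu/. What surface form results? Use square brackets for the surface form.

(1) Velar Fronting: [tulfegigu] → [tulfedigu]
(2) Medial Vowel Deletion: [tulfedigu] → [tlfedgu]
(3) Intervocalic Voicing: no change — [tlfedgu]

[tlfedgu]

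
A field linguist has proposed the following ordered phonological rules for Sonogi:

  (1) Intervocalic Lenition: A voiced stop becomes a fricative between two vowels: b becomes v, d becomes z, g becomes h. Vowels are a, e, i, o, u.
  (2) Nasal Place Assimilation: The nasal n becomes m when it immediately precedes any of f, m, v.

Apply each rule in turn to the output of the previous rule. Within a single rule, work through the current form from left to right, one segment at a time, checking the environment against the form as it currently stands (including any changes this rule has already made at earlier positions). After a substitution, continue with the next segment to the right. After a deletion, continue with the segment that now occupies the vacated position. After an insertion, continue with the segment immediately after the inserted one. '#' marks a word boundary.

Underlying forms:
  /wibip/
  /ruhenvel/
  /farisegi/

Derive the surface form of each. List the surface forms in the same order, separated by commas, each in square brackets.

/wibip/:
  (1) Intervocalic Lenition: [wibip] → [wivip]
  (2) Nasal Place Assimilation: no change — [wivip]
/ruhenvel/:
  (1) Intervocalic Lenition: no change — [ruhenvel]
  (2) Nasal Place Assimilation: [ruhenvel] → [ruhemvel]
/farisegi/:
  (1) Intervocalic Lenition: [farisegi] → [farisehi]
  (2) Nasal Place Assimilation: no change — [farisehi]

[wivip], [ruhemvel], [farisehi]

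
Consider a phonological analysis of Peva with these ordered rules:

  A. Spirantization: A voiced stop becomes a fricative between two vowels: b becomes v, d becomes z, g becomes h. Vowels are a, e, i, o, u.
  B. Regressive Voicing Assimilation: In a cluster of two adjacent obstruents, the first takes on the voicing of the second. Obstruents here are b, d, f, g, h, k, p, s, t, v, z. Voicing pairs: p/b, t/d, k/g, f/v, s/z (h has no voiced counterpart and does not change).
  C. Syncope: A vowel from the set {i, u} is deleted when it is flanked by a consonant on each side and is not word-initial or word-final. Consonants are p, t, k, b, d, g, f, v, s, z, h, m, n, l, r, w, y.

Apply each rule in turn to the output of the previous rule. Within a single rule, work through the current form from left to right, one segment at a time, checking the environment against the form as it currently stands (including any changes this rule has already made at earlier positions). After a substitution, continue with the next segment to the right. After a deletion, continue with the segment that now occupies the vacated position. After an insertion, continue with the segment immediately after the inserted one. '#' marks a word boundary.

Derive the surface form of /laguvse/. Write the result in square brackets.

[lahfse]

A Spirantization: [laguvse] → [lahuvse]
B Regressive Voicing Assimilation: [lahuvse] → [lahufse]
C Syncope: [lahufse] → [lahfse]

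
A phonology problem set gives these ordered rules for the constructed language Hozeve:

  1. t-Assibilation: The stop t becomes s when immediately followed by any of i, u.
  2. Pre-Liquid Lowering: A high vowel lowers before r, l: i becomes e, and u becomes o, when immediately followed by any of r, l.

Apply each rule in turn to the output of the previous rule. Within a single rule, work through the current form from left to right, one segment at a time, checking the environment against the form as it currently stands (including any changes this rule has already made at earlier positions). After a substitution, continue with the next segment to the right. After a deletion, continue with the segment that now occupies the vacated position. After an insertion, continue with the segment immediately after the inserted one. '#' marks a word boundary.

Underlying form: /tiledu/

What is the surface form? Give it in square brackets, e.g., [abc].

[seledu]

1 t-Assibilation: [tiledu] → [siledu]
2 Pre-Liquid Lowering: [siledu] → [seledu]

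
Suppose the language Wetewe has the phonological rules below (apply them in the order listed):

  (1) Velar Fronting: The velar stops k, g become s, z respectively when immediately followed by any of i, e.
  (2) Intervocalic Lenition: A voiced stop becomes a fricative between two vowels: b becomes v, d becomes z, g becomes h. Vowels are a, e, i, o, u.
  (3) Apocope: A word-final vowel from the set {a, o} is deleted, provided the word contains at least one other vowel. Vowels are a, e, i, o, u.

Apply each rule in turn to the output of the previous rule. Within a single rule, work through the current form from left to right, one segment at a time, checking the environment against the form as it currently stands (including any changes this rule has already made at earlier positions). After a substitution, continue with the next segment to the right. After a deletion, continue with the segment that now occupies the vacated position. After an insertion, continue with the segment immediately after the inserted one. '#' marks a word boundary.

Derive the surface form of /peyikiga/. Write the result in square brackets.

(1) Velar Fronting: [peyikiga] → [peyisiga]
(2) Intervocalic Lenition: [peyisiga] → [peyisiha]
(3) Apocope: [peyisiha] → [peyisih]

[peyisih]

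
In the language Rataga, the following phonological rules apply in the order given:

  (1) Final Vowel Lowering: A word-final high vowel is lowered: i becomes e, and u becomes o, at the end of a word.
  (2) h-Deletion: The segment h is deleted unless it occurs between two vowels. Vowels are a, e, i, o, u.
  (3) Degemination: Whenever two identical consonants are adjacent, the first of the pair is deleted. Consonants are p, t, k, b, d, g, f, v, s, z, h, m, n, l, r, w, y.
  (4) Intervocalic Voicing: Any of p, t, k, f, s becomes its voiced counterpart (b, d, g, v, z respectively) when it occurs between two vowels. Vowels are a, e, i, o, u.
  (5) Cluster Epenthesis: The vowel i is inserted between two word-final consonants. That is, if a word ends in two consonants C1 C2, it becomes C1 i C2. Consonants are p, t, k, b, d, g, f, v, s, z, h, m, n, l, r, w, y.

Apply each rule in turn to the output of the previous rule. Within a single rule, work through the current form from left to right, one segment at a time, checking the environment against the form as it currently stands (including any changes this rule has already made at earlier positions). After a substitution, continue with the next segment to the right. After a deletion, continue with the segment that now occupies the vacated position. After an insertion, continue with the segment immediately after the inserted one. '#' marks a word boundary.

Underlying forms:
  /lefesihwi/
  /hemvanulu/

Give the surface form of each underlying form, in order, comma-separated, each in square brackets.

/lefesihwi/:
  (1) Final Vowel Lowering: [lefesihwi] → [lefesihwe]
  (2) h-Deletion: [lefesihwe] → [lefesiwe]
  (3) Degemination: no change — [lefesiwe]
  (4) Intervocalic Voicing: [lefesiwe] → [leveziwe]
  (5) Cluster Epenthesis: no change — [leveziwe]
/hemvanulu/:
  (1) Final Vowel Lowering: [hemvanulu] → [hemvanulo]
  (2) h-Deletion: [hemvanulo] → [emvanulo]
  (3) Degemination: no change — [emvanulo]
  (4) Intervocalic Voicing: no change — [emvanulo]
  (5) Cluster Epenthesis: no change — [emvanulo]

[leveziwe], [emvanulo]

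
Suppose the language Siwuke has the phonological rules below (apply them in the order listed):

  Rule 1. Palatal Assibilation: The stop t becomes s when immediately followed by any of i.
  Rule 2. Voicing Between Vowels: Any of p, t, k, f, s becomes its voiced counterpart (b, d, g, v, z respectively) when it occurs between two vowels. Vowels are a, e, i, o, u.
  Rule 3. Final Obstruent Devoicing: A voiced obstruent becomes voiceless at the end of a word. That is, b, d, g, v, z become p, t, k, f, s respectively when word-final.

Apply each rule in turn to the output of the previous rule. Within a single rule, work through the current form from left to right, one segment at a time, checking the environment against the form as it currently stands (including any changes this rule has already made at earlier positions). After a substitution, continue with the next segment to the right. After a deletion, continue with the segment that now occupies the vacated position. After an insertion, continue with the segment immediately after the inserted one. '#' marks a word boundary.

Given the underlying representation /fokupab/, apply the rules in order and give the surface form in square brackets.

[fogubap]

Rule 1 Palatal Assibilation: no change — [fokupab]
Rule 2 Voicing Between Vowels: [fokupab] → [fogubab]
Rule 3 Final Obstruent Devoicing: [fogubab] → [fogubap]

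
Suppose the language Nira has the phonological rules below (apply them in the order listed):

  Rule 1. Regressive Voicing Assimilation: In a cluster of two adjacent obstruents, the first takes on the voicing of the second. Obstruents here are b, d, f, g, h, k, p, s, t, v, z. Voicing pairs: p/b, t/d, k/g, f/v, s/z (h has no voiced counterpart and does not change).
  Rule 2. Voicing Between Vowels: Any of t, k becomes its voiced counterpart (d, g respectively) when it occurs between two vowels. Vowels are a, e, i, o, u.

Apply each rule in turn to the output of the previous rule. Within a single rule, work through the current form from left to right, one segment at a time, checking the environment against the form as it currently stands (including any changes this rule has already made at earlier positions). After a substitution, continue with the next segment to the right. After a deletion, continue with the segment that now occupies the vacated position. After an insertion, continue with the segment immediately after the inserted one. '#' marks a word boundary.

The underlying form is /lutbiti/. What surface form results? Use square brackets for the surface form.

Rule 1 Regressive Voicing Assimilation: [lutbiti] → [ludbiti]
Rule 2 Voicing Between Vowels: [ludbiti] → [ludbidi]

[ludbidi]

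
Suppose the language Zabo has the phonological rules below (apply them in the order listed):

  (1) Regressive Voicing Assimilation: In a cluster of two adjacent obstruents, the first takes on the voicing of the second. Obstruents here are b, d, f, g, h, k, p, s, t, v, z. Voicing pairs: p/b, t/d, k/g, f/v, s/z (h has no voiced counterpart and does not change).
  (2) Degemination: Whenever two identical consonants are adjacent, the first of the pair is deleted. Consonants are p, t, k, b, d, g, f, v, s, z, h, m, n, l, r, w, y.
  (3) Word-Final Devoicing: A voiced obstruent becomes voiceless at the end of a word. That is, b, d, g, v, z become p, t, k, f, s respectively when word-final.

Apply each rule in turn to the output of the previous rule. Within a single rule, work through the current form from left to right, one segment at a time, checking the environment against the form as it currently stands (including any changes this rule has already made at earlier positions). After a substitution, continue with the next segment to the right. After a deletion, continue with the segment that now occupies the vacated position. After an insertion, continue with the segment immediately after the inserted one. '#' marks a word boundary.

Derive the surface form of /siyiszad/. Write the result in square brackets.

[siyizat]

(1) Regressive Voicing Assimilation: [siyiszad] → [siyizzad]
(2) Degemination: [siyizzad] → [siyizad]
(3) Word-Final Devoicing: [siyizad] → [siyizat]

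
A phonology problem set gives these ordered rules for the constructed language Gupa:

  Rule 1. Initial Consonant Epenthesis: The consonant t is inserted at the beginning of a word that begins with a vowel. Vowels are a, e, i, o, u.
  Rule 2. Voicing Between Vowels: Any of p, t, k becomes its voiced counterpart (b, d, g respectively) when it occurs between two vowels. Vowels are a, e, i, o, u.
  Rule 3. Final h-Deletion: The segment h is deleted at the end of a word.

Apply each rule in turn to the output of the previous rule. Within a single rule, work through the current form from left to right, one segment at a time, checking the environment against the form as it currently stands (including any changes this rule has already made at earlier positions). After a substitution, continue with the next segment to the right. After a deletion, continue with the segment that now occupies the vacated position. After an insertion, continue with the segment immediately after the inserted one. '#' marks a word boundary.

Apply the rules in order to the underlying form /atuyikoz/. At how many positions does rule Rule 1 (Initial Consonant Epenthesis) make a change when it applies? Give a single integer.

1

Rule 1 Initial Consonant Epenthesis: [atuyikoz] → [tatuyikoz]
Rule 2 Voicing Between Vowels: [tatuyikoz] → [taduyigoz]
Rule 3 Final h-Deletion: no change — [taduyigoz]
Rule Rule 1 changed 1 position(s).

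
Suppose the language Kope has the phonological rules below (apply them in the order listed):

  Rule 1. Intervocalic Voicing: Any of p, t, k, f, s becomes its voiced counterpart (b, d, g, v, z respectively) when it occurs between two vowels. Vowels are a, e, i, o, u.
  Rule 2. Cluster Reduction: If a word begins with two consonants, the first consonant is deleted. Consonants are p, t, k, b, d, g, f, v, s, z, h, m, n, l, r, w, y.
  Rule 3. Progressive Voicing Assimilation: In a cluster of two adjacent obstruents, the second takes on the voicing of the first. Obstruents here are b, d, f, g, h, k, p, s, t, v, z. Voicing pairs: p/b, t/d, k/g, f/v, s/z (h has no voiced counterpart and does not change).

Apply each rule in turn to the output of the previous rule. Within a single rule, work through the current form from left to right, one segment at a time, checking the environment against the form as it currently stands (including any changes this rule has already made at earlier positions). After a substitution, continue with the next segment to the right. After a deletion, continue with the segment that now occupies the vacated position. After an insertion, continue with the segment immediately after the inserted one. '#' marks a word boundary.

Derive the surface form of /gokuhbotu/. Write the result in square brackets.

[goguhpodu]

Rule 1 Intervocalic Voicing: [gokuhbotu] → [goguhbodu]
Rule 2 Cluster Reduction: no change — [goguhbodu]
Rule 3 Progressive Voicing Assimilation: [goguhbodu] → [goguhpodu]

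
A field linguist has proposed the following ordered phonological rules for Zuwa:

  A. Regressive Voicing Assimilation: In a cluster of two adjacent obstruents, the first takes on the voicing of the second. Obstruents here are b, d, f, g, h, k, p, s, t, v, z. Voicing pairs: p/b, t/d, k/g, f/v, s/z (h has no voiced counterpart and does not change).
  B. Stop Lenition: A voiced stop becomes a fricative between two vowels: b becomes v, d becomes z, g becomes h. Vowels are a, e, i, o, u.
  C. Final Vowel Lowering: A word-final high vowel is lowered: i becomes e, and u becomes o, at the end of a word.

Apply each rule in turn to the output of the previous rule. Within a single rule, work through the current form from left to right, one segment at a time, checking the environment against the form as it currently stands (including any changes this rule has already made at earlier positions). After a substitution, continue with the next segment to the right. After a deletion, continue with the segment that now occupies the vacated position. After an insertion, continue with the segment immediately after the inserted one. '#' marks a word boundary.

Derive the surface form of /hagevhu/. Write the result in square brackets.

[hahefho]

A Regressive Voicing Assimilation: [hagevhu] → [hagefhu]
B Stop Lenition: [hagefhu] → [hahefhu]
C Final Vowel Lowering: [hahefhu] → [hahefho]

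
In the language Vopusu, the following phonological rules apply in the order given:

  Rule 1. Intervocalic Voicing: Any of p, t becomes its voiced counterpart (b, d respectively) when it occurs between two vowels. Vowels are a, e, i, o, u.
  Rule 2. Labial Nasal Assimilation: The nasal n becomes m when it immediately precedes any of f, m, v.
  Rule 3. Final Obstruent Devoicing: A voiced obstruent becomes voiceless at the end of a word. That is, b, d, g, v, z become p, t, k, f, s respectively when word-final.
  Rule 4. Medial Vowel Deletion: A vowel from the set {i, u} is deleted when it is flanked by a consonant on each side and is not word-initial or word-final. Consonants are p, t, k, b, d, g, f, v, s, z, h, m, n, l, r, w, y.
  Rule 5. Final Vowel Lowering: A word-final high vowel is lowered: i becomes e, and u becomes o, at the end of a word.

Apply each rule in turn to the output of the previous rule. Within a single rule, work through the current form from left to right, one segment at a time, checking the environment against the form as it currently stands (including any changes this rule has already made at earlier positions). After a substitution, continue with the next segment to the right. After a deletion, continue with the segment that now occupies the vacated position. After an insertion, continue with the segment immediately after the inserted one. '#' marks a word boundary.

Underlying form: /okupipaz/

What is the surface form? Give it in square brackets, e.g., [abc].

[okbbas]

Rule 1 Intervocalic Voicing: [okupipaz] → [okubibaz]
Rule 2 Labial Nasal Assimilation: no change — [okubibaz]
Rule 3 Final Obstruent Devoicing: [okubibaz] → [okubibas]
Rule 4 Medial Vowel Deletion: [okubibas] → [okbbas]
Rule 5 Final Vowel Lowering: no change — [okbbas]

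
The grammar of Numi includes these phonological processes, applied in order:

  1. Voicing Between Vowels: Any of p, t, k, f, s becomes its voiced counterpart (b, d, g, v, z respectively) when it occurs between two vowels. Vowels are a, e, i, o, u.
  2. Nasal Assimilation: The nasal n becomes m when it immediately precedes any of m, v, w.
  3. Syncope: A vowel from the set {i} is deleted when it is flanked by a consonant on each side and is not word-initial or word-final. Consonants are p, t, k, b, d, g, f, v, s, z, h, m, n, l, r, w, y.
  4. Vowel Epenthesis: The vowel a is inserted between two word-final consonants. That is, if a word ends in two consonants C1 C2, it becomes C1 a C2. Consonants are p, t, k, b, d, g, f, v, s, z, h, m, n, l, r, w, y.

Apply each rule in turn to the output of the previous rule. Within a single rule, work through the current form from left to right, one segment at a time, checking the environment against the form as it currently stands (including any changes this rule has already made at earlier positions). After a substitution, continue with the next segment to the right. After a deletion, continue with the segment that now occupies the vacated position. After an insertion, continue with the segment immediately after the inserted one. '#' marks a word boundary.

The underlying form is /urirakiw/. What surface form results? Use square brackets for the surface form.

[urragaw]

1 Voicing Between Vowels: [urirakiw] → [uriragiw]
2 Nasal Assimilation: no change — [uriragiw]
3 Syncope: [uriragiw] → [urragw]
4 Vowel Epenthesis: [urragw] → [urragaw]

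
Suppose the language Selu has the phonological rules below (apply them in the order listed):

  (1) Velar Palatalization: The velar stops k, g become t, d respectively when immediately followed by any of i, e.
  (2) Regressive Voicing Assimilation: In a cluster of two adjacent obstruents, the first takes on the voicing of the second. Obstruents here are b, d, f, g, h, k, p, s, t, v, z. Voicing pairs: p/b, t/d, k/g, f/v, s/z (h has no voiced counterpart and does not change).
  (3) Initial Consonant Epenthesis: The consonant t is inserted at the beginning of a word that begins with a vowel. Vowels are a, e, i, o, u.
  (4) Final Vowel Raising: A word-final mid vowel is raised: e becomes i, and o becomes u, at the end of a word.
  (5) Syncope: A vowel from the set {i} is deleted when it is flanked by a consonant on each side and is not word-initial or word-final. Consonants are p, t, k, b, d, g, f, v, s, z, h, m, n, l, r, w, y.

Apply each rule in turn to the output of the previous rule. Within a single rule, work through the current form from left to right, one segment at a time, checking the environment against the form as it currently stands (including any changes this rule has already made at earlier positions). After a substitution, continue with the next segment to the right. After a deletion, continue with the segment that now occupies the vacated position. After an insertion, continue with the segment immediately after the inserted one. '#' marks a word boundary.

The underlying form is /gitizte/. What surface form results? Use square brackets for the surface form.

[dtsti]

(1) Velar Palatalization: [gitizte] → [ditizte]
(2) Regressive Voicing Assimilation: [ditizte] → [ditiste]
(3) Initial Consonant Epenthesis: no change — [ditiste]
(4) Final Vowel Raising: [ditiste] → [ditisti]
(5) Syncope: [ditisti] → [dtsti]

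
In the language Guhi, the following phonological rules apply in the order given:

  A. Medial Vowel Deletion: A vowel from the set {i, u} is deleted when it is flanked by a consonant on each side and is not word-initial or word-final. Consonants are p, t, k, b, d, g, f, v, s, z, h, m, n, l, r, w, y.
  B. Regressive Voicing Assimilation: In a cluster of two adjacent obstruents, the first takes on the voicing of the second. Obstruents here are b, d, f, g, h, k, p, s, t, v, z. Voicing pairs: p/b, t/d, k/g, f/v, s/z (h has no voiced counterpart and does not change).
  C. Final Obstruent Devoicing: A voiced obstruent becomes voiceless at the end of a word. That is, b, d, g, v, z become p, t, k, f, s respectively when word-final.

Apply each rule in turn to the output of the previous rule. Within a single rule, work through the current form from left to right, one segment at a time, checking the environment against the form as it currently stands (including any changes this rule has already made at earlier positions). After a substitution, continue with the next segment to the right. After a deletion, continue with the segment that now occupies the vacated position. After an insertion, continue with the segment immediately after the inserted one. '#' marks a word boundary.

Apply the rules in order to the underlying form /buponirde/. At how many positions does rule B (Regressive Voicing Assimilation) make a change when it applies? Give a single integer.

A Medial Vowel Deletion: [buponirde] → [bponrde]
B Regressive Voicing Assimilation: [bponrde] → [pponrde]
C Final Obstruent Devoicing: no change — [pponrde]
Rule B changed 1 position(s).

1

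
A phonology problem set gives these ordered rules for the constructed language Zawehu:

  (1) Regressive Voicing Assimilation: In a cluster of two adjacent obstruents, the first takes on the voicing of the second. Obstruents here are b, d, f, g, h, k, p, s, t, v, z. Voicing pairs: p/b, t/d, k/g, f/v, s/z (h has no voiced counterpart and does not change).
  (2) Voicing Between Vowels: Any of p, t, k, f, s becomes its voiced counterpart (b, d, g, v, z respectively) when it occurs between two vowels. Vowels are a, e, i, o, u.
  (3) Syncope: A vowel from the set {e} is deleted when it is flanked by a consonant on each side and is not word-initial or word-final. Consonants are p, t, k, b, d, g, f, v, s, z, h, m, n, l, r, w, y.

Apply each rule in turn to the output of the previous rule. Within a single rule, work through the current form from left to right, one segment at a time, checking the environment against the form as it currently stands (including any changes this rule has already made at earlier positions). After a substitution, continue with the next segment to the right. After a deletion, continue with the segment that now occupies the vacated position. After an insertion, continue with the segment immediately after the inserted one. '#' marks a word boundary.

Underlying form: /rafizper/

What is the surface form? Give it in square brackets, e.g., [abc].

[ravispr]

(1) Regressive Voicing Assimilation: [rafizper] → [rafisper]
(2) Voicing Between Vowels: [rafisper] → [ravisper]
(3) Syncope: [ravisper] → [ravispr]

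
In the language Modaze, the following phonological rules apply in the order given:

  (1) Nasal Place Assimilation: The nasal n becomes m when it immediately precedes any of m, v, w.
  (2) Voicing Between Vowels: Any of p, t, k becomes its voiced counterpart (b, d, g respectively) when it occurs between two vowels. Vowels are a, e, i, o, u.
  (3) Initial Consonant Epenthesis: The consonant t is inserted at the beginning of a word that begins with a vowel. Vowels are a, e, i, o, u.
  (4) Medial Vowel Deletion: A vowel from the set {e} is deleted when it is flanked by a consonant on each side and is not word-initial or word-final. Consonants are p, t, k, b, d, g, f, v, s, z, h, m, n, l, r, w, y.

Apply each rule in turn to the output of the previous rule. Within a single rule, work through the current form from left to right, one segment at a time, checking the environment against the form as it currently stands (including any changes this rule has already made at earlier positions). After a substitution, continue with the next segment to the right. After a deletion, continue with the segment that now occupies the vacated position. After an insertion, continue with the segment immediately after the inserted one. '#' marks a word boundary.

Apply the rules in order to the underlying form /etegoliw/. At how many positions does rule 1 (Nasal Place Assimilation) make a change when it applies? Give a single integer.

0

(1) Nasal Place Assimilation: no change — [etegoliw]
(2) Voicing Between Vowels: [etegoliw] → [edegoliw]
(3) Initial Consonant Epenthesis: [edegoliw] → [tedegoliw]
(4) Medial Vowel Deletion: [tedegoliw] → [tdgoliw]
Rule 1 changed 0 position(s).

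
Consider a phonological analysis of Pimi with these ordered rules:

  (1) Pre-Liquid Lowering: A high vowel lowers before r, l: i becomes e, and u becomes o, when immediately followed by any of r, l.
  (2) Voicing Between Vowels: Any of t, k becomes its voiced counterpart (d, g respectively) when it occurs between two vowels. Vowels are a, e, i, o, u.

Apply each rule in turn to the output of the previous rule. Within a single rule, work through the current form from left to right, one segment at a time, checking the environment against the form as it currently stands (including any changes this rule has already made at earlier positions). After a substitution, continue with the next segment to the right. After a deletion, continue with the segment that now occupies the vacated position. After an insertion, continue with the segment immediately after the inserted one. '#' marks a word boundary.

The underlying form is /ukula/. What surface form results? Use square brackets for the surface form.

[ugola]

(1) Pre-Liquid Lowering: [ukula] → [ukola]
(2) Voicing Between Vowels: [ukola] → [ugola]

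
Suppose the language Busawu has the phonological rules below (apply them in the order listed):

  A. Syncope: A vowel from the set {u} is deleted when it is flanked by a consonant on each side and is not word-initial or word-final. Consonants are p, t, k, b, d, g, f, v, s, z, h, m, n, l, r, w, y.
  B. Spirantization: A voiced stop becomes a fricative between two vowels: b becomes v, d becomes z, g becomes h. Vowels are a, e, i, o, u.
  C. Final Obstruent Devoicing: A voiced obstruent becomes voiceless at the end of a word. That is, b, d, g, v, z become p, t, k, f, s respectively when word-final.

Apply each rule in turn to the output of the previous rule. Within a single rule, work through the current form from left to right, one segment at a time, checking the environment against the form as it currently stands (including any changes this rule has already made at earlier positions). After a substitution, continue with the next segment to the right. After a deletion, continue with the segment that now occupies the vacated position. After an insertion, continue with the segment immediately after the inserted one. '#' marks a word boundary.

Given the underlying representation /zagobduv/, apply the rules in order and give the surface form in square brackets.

A Syncope: [zagobduv] → [zagobdv]
B Spirantization: [zagobdv] → [zahobdv]
C Final Obstruent Devoicing: [zahobdv] → [zahobdf]

[zahobdf]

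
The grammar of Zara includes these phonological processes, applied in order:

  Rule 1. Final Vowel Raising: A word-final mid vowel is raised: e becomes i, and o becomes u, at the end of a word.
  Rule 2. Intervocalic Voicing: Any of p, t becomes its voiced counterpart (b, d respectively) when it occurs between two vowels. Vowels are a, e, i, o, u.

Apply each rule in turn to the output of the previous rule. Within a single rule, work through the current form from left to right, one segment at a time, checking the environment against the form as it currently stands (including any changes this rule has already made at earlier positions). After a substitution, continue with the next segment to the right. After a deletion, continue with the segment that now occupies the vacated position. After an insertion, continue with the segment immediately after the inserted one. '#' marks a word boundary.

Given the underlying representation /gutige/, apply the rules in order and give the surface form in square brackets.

Rule 1 Final Vowel Raising: [gutige] → [gutigi]
Rule 2 Intervocalic Voicing: [gutigi] → [gudigi]

[gudigi]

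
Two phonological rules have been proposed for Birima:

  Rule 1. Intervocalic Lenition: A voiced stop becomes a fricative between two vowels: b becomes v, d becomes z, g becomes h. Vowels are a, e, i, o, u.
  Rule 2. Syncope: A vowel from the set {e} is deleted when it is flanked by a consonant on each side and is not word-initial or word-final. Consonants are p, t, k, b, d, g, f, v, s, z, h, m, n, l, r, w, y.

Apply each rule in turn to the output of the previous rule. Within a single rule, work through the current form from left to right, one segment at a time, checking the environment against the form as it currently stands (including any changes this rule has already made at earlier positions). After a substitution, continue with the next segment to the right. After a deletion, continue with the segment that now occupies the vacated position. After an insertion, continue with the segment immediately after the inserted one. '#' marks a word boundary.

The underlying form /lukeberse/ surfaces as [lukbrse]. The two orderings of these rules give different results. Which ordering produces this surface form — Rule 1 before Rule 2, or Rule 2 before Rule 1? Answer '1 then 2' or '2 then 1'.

Order 1 then 2:
  1 Intervocalic Lenition: [lukeberse] → [lukeverse]
  2 Syncope: [lukeverse] → [lukvrse]
  result: [lukvrse]
Order 2 then 1:
  2 Syncope: [lukeberse] → [lukbrse]
  1 Intervocalic Lenition: no change — [lukbrse]
  result: [lukbrse]

2 then 1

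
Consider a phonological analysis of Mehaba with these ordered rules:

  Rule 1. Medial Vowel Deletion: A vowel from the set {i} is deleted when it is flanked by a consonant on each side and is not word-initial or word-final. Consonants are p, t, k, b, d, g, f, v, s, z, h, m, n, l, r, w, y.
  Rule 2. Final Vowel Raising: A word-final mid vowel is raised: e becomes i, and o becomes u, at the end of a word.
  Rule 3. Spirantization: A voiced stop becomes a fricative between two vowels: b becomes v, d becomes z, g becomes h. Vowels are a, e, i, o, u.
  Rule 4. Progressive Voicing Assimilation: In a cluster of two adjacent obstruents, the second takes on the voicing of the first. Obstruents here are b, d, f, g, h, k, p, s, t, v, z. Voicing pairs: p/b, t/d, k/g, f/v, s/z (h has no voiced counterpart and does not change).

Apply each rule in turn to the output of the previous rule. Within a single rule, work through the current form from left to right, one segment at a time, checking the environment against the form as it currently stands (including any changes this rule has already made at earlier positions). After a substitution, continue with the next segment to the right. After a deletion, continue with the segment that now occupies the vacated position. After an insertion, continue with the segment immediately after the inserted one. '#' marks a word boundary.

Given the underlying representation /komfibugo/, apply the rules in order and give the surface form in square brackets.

[komfpuhu]

Rule 1 Medial Vowel Deletion: [komfibugo] → [komfbugo]
Rule 2 Final Vowel Raising: [komfbugo] → [komfbugu]
Rule 3 Spirantization: [komfbugu] → [komfbuhu]
Rule 4 Progressive Voicing Assimilation: [komfbuhu] → [komfpuhu]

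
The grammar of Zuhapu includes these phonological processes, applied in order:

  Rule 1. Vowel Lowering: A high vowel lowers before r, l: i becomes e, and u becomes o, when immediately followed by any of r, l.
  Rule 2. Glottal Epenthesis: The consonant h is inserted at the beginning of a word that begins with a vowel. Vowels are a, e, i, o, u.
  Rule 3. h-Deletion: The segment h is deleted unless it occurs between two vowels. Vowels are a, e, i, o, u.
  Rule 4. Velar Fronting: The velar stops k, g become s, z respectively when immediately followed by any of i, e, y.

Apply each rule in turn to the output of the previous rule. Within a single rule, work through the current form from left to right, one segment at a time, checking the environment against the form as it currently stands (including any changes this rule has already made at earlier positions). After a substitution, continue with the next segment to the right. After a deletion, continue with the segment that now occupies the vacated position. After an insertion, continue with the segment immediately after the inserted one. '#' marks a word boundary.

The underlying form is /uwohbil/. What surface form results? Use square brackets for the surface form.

[uwobel]

Rule 1 Vowel Lowering: [uwohbil] → [uwohbel]
Rule 2 Glottal Epenthesis: [uwohbel] → [huwohbel]
Rule 3 h-Deletion: [huwohbel] → [uwobel]
Rule 4 Velar Fronting: no change — [uwobel]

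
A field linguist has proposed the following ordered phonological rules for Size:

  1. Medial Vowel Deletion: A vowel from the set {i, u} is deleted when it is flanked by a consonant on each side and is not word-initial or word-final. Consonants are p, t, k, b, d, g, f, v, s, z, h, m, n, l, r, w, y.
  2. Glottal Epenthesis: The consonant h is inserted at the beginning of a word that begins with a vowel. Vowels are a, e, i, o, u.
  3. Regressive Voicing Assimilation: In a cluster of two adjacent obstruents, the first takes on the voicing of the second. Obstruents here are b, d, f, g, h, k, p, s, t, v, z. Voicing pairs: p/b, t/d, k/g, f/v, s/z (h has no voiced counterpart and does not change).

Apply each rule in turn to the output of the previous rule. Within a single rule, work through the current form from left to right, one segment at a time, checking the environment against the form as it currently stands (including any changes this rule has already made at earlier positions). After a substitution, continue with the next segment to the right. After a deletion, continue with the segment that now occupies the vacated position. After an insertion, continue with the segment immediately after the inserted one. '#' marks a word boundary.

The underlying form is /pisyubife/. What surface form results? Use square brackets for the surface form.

1 Medial Vowel Deletion: [pisyubife] → [psybfe]
2 Glottal Epenthesis: no change — [psybfe]
3 Regressive Voicing Assimilation: [psybfe] → [psypfe]

[psypfe]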